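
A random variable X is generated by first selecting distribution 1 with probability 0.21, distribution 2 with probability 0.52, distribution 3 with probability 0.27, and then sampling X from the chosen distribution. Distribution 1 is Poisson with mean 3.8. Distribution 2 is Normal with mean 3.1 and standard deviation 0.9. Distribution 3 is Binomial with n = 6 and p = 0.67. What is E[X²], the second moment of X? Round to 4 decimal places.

For each component E[X²] = Var + (mean)², giving 1: 18.24; 2: 10.42; 3: 17.487.
Overall E[X²] = 0.21·18.24 + 0.52·10.42 + 0.27·17.487 = 13.9703.

13.9703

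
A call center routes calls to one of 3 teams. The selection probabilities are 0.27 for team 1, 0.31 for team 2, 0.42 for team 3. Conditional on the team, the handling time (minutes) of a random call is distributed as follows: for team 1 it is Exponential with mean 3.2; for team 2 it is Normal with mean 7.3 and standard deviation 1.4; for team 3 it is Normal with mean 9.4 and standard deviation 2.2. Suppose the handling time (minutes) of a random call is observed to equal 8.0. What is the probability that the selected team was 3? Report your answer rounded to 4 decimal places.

0.4229

Likelihoods f(8.0 | ·): 1: 0.0256516; 2: 0.251475; 3: 0.148099.
Posterior ∝ prior × likelihood. Numerator for 3: 0.42·0.148099 = 0.0622015.
Normalizing constant: 0.27·0.0256516 + 0.31·0.251475 + 0.42·0.148099 = 0.147085.
P(3 | observation) = 0.0622015 / 0.147085 = 0.422896.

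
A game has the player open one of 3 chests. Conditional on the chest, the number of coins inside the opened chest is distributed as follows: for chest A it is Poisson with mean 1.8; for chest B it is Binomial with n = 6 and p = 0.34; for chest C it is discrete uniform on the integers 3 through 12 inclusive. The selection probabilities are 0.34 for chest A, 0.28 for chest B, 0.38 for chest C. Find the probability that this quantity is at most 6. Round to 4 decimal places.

0.7711

Conditional on each chest, P(X ≤ 6): A: 0.997431; B: 1; C: 0.4.
By total probability, P(X ≤ 6) = 0.34·0.997431 + 0.28·1 + 0.38·0.4 = 0.771126.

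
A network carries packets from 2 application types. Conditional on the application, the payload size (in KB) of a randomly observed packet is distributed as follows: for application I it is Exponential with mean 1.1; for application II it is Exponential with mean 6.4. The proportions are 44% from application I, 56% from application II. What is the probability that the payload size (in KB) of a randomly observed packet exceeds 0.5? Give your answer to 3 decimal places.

Conditional on each application, P(X > 0.5): I: 0.634736; II: 0.924849.
By total probability, P(X > 0.5) = 0.44·0.634736 + 0.56·0.924849 = 0.797199.

0.797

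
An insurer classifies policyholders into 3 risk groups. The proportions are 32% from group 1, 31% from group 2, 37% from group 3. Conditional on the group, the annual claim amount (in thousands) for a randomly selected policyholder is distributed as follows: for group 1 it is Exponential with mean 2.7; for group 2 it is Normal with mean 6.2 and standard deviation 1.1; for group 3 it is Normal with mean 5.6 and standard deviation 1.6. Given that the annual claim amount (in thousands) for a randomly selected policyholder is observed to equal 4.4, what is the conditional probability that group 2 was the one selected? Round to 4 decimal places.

Likelihoods f(4.4 | ·): 1: 0.0725934; 2: 0.0950748; 3: 0.188211.
Posterior ∝ prior × likelihood. Numerator for 2: 0.31·0.0950748 = 0.0294732.
Normalizing constant: 0.32·0.0725934 + 0.31·0.0950748 + 0.37·0.188211 = 0.122341.
P(2 | observation) = 0.0294732 / 0.122341 = 0.24091.

0.2409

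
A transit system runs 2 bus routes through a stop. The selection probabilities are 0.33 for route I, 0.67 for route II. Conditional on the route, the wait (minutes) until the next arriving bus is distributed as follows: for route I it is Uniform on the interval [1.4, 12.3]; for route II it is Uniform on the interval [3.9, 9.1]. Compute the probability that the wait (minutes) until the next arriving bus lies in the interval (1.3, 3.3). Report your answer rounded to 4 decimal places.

Conditional on each route, P(1.3 < X < 3.3): I: 0.174312; II: 0.
By total probability, P(1.3 < X < 3.3) = 0.33·0.174312 + 0.67·0 = 0.0575229.

0.0575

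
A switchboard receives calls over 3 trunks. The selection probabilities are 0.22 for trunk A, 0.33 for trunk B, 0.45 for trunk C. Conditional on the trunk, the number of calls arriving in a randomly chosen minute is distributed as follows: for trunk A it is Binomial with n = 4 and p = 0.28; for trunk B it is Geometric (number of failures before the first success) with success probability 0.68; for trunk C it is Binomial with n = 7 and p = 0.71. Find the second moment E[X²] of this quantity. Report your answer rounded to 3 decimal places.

12.519

For each component E[X²] = Var + (mean)², giving A: 2.0608; B: 0.913495; C: 26.1422.
Overall E[X²] = 0.22·2.0608 + 0.33·0.913495 + 0.45·26.1422 = 12.5188.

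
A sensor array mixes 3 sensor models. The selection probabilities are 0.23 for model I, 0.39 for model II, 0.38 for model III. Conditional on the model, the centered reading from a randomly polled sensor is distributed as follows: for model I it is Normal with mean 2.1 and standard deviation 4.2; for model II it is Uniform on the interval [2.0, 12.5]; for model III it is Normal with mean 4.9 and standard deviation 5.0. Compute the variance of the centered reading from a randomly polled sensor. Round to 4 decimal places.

Per component, I: μ=2.1, E[X²]=22.05; II: μ=7.25, E[X²]=61.75; III: μ=4.9, E[X²]=49.01.
E[X] = 0.23·2.1 + 0.39·7.25 + 0.38·4.9 = 5.1725.
E[X²] = 0.23·22.05 + 0.39·61.75 + 0.38·49.01 = 47.7778.
Var(X) = E[X²] − (E[X])² = 47.7778 − 26.7548 = 21.023.

21.0230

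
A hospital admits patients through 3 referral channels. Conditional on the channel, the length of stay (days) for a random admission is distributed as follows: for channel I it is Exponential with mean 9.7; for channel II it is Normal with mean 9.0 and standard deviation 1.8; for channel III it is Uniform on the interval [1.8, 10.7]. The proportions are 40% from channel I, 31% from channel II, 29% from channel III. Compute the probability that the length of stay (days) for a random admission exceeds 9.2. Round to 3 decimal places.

Conditional on each channel, P(X > 9.2): I: 0.38734; II: 0.455764; III: 0.168539.
By total probability, P(X > 9.2) = 0.4·0.38734 + 0.31·0.455764 + 0.29·0.168539 = 0.345099.

0.345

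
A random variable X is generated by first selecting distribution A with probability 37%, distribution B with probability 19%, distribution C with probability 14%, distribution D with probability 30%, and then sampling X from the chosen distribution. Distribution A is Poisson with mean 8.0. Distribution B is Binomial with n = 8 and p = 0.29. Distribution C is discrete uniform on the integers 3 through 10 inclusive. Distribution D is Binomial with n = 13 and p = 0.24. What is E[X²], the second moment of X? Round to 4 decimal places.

38.2573

For each component E[X²] = Var + (mean)², giving A: 72; B: 7.0296; C: 47.5; D: 12.1056.
Overall E[X²] = 0.37·72 + 0.19·7.0296 + 0.14·47.5 + 0.3·12.1056 = 38.2573.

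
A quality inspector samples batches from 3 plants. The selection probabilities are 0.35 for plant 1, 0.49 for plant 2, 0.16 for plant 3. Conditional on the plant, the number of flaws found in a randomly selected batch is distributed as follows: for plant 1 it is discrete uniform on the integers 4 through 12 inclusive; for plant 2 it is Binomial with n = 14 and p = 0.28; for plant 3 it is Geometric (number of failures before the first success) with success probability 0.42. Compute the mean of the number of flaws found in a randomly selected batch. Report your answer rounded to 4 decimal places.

Component means — 1: 8; 2: 3.92; 3: 1.38095.
E[X] = 0.35·8 + 0.49·3.92 + 0.16·1.38095 = 4.94175.

4.9418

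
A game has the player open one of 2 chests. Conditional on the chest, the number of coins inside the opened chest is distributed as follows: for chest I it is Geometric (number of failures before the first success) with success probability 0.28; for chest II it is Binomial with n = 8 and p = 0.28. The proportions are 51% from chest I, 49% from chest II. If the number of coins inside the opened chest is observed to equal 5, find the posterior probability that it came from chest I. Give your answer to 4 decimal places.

Likelihoods P(X=5 | ·): I: 0.0541777; II: 0.0359729.
Posterior ∝ prior × likelihood. Numerator for I: 0.51·0.0541777 = 0.0276306.
Normalizing constant: 0.51·0.0541777 + 0.49·0.0359729 = 0.0452574.
P(I | observation) = 0.0276306 / 0.0452574 = 0.610522.

0.6105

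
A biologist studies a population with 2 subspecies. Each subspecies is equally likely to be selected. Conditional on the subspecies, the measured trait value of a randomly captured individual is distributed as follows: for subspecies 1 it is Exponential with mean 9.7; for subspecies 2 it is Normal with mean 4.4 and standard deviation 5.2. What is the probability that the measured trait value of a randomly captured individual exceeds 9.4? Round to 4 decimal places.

0.2738

Conditional on each subspecies, P(X > 9.4): 1: 0.379435; 2: 0.168141.
By total probability, P(X > 9.4) = 0.5·0.379435 + 0.5·0.168141 = 0.273788.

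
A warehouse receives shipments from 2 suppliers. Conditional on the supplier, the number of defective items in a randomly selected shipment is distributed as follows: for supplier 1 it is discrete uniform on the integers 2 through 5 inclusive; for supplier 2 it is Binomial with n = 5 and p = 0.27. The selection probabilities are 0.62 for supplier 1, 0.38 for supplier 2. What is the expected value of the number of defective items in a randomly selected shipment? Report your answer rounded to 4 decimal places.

Component means — 1: 3.5; 2: 1.35.
E[X] = 0.62·3.5 + 0.38·1.35 = 2.683.

2.6830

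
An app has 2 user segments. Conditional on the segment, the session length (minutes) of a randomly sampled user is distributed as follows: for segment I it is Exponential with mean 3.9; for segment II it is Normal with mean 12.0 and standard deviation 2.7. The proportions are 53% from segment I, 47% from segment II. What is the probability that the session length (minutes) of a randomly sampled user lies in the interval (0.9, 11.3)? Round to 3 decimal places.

0.578

Conditional on each segment, P(0.9 < X < 11.3): I: 0.738758; II: 0.397698.
By total probability, P(0.9 < X < 11.3) = 0.53·0.738758 + 0.47·0.397698 = 0.57846.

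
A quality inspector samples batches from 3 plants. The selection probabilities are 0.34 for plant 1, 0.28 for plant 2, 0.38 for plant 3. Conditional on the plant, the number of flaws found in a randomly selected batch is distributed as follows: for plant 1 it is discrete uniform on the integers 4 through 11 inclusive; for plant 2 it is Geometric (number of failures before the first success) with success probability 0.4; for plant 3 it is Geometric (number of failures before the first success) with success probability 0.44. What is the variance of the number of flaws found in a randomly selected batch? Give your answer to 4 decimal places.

Per component, 1: μ=7.5, E[X²]=61.5; 2: μ=1.5, E[X²]=6; 3: μ=1.27273, E[X²]=4.5124.
E[X] = 0.34·7.5 + 0.28·1.5 + 0.38·1.27273 = 3.45364.
E[X²] = 0.34·61.5 + 0.28·6 + 0.38·4.5124 = 24.3047.
Var(X) = E[X²] − (E[X])² = 24.3047 − 11.9276 = 12.3771.

12.3771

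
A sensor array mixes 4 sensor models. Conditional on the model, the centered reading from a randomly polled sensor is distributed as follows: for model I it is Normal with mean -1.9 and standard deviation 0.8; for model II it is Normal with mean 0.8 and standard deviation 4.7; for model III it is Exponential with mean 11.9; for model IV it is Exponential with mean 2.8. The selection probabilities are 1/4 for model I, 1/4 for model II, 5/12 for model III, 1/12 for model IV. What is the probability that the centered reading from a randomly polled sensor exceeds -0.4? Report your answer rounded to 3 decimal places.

Conditional on each model, P(X > -0.4): I: 0.0303964; II: 0.600762; III: 1; IV: 1.
By total probability, P(X > -0.4) = 0.25·0.0303964 + 0.25·0.600762 + 0.416667·1 + 0.0833333·1 = 0.65779.

0.658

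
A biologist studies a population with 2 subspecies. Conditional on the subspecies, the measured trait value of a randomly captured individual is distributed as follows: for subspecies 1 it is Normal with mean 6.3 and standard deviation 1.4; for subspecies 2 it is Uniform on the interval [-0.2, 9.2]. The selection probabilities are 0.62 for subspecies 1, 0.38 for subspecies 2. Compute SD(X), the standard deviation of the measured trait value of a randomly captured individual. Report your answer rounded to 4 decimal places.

2.1855

Per component, 1: μ=6.3, E[X²]=41.65; 2: μ=4.5, E[X²]=27.6133.
E[X] = 0.62·6.3 + 0.38·4.5 = 5.616.
E[X²] = 0.62·41.65 + 0.38·27.6133 = 36.3161.
Var(X) = E[X²] − (E[X])² = 36.3161 − 31.5395 = 4.77661.
SD(X) = √4.77661 = 2.18555.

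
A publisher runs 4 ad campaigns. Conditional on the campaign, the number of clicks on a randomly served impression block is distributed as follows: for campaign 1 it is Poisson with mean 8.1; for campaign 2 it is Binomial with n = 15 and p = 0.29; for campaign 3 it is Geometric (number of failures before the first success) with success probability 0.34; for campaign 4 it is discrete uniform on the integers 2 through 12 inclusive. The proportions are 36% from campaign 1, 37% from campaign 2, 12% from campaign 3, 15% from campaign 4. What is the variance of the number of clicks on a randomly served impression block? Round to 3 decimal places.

10.929

Per component, 1: μ=8.1, E[X²]=73.71; 2: μ=4.35, E[X²]=22.011; 3: μ=1.94118, E[X²]=9.47751; 4: μ=7, E[X²]=59.
E[X] = 0.36·8.1 + 0.37·4.35 + 0.12·1.94118 + 0.15·7 = 5.80844.
E[X²] = 0.36·73.71 + 0.37·22.011 + 0.12·9.47751 + 0.15·59 = 44.667.
Var(X) = E[X²] − (E[X])² = 44.667 − 33.738 = 10.929.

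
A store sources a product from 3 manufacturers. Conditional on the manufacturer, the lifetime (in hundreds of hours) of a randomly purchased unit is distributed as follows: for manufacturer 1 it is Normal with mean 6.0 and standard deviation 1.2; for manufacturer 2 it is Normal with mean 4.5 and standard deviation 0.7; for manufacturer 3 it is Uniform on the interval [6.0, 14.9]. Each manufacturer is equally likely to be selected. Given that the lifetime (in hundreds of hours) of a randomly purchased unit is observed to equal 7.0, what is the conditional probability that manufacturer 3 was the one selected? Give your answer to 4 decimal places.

0.3226

Likelihoods f(7.0 | ·): 1: 0.234927; 2: 0.000968449; 3: 0.11236.
Posterior ∝ prior × likelihood. Numerator for 3: 0.333333·0.11236 = 0.0374532.
Normalizing constant: 0.333333·0.234927 + 0.333333·0.000968449 + 0.333333·0.11236 = 0.116085.
P(3 | observation) = 0.0374532 / 0.116085 = 0.322636.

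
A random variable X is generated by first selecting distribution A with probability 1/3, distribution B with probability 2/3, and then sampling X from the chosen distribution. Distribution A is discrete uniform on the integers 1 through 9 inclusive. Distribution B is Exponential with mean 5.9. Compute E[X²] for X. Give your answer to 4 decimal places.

For each component E[X²] = Var + (mean)², giving A: 31.6667; B: 69.62.
Overall E[X²] = 0.333333·31.6667 + 0.666667·69.62 = 56.9689.

56.9689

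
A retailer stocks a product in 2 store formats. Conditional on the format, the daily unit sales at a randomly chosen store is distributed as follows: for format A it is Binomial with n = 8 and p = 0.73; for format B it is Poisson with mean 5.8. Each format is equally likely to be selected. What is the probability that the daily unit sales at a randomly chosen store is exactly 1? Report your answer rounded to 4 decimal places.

0.0091

Conditional on each format, P(X = 1): A: 0.000610885; B: 0.0175598.
By total probability, P(X = 1) = 0.5·0.000610885 + 0.5·0.0175598 = 0.00908535.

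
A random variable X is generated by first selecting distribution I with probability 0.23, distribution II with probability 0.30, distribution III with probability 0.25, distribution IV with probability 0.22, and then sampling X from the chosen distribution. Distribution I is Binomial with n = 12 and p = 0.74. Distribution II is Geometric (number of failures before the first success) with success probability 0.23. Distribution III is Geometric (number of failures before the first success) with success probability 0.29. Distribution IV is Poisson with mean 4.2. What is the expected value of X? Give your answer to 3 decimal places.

Component means — I: 8.88; II: 3.34783; III: 2.44828; IV: 4.2.
E[X] = 0.23·8.88 + 0.3·3.34783 + 0.25·2.44828 + 0.22·4.2 = 4.58282.

4.583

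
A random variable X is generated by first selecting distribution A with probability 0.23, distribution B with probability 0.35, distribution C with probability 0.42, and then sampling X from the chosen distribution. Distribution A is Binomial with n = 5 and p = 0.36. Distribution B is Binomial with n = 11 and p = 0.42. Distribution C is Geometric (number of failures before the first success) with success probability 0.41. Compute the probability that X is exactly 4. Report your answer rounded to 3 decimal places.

Conditional on each component, P(X = 4): A: 0.0537477; B: 0.226729; C: 0.0496812.
By total probability, P(X = 4) = 0.23·0.0537477 + 0.35·0.226729 + 0.42·0.0496812 = 0.112583.

0.113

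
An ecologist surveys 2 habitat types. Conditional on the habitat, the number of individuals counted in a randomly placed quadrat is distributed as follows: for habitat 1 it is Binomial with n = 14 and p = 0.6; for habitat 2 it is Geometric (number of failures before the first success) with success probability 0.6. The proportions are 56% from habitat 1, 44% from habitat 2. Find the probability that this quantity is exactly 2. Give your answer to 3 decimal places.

0.043

Conditional on each habitat, P(X = 2): 1: 0.000549622; 2: 0.096.
By total probability, P(X = 2) = 0.56·0.000549622 + 0.44·0.096 = 0.0425478.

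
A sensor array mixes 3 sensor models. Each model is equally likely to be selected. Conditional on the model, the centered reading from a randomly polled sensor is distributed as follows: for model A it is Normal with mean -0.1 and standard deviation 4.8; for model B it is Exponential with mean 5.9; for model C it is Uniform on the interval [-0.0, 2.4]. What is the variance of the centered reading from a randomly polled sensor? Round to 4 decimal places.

26.0856

Per component, A: μ=-0.1, E[X²]=23.05; B: μ=5.9, E[X²]=69.62; C: μ=1.2, E[X²]=1.92.
E[X] = 0.333333·-0.1 + 0.333333·5.9 + 0.333333·1.2 = 2.33333.
E[X²] = 0.333333·23.05 + 0.333333·69.62 + 0.333333·1.92 = 31.53.
Var(X) = E[X²] − (E[X])² = 31.53 − 5.44444 = 26.0856.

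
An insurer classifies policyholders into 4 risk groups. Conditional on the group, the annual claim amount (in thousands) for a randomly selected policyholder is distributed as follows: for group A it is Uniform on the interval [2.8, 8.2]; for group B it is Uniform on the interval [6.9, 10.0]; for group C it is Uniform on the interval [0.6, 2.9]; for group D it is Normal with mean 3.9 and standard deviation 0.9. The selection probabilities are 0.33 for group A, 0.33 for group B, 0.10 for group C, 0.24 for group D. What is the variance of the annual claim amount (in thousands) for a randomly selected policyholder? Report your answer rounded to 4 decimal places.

6.1511

Per component, A: μ=5.5, E[X²]=32.68; B: μ=8.45, E[X²]=72.2033; C: μ=1.75, E[X²]=3.50333; D: μ=3.9, E[X²]=16.02.
E[X] = 0.33·5.5 + 0.33·8.45 + 0.1·1.75 + 0.24·3.9 = 5.7145.
E[X²] = 0.33·32.68 + 0.33·72.2033 + 0.1·3.50333 + 0.24·16.02 = 38.8066.
Var(X) = E[X²] − (E[X])² = 38.8066 − 32.6555 = 6.15112.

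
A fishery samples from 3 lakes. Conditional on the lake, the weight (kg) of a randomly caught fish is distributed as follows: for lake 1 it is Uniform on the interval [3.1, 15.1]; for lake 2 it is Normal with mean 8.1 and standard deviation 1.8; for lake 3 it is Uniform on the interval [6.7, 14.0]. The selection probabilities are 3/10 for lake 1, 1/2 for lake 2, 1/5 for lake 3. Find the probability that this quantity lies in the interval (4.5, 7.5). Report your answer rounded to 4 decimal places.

Conditional on each lake, P(4.5 < X < 7.5): 1: 0.25; 2: 0.346691; 3: 0.109589.
By total probability, P(4.5 < X < 7.5) = 0.3·0.25 + 0.5·0.346691 + 0.2·0.109589 = 0.270263.

0.2703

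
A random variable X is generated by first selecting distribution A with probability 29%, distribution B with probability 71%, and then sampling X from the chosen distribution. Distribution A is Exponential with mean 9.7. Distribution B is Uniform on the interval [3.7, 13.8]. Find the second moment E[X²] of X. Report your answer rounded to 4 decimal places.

114.9672

For each component E[X²] = Var + (mean)², giving A: 188.18; B: 85.0633.
Overall E[X²] = 0.29·188.18 + 0.71·85.0633 = 114.967.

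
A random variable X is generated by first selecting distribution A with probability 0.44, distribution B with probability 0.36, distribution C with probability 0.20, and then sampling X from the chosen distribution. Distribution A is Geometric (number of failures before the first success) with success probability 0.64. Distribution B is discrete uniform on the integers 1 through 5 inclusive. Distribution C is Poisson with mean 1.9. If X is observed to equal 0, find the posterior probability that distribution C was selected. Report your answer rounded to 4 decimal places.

0.0960

Likelihoods P(X=0 | ·): A: 0.64; B: 0; C: 0.149569.
Posterior ∝ prior × likelihood. Numerator for C: 0.2·0.149569 = 0.0299137.
Normalizing constant: 0.44·0.64 + 0.36·0 + 0.2·0.149569 = 0.311514.
P(C | observation) = 0.0299137 / 0.311514 = 0.096027.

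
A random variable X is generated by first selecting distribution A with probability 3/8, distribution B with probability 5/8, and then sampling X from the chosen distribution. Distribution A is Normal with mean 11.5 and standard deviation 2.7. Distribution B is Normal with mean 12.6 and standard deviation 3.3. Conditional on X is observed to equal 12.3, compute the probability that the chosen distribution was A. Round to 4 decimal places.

Likelihoods f(12.3 | ·): A: 0.141411; B: 0.120393.
Posterior ∝ prior × likelihood. Numerator for A: 0.375·0.141411 = 0.0530291.
Normalizing constant: 0.375·0.141411 + 0.625·0.120393 = 0.128275.
P(A | observation) = 0.0530291 / 0.128275 = 0.413402.

0.4134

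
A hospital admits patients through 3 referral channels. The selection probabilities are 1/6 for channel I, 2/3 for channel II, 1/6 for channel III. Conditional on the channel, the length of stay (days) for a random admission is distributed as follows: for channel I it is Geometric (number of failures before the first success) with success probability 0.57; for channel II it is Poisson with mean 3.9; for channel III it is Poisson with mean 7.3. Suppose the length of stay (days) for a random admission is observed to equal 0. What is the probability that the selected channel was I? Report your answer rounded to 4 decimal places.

0.8747

Likelihoods P(X=0 | ·): I: 0.57; II: 0.0202419; III: 0.000675539.
Posterior ∝ prior × likelihood. Numerator for I: 0.166667·0.57 = 0.095.
Normalizing constant: 0.166667·0.57 + 0.666667·0.0202419 + 0.166667·0.000675539 = 0.108607.
P(I | observation) = 0.095 / 0.108607 = 0.874712.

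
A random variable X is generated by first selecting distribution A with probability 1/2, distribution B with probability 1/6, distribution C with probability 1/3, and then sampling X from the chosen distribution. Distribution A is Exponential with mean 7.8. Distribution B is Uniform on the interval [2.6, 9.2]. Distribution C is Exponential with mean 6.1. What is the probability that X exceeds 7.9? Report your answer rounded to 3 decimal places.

0.306

Conditional on each component, P(X > 7.9): A: 0.363193; B: 0.19697; C: 0.273875.
By total probability, P(X > 7.9) = 0.5·0.363193 + 0.166667·0.19697 + 0.333333·0.273875 = 0.305717.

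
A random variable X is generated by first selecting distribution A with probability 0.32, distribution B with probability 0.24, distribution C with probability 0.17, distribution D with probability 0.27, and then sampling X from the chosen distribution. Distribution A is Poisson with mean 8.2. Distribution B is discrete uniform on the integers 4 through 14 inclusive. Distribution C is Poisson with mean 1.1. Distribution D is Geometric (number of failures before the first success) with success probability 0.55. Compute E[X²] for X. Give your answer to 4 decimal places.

For each component E[X²] = Var + (mean)², giving A: 75.44; B: 91; C: 2.31; D: 2.15702.
Overall E[X²] = 0.32·75.44 + 0.24·91 + 0.17·2.31 + 0.27·2.15702 = 46.9559.

46.9559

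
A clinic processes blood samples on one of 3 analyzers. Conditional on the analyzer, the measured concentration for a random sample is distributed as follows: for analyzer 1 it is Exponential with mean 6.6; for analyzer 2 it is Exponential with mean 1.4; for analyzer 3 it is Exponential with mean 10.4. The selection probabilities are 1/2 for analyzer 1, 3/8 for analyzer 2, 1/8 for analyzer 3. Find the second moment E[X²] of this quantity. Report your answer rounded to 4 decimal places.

72.0700

For each component E[X²] = Var + (mean)², giving 1: 87.12; 2: 3.92; 3: 216.32.
Overall E[X²] = 0.5·87.12 + 0.375·3.92 + 0.125·216.32 = 72.07.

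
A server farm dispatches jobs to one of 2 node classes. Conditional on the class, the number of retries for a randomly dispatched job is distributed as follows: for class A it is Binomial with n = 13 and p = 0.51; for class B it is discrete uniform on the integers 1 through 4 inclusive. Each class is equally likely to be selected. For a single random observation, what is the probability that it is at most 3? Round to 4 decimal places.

Conditional on each class, P(X ≤ 3): A: 0.039568; B: 0.75.
By total probability, P(X ≤ 3) = 0.5·0.039568 + 0.5·0.75 = 0.394784.

0.3948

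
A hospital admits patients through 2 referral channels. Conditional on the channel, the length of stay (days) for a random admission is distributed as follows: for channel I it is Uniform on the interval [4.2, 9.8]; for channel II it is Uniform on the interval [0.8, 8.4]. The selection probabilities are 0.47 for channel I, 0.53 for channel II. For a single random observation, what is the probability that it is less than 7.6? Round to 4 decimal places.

Conditional on each channel, P(X < 7.6): I: 0.607143; II: 0.894737.
By total probability, P(X < 7.6) = 0.47·0.607143 + 0.53·0.894737 = 0.759568.

0.7596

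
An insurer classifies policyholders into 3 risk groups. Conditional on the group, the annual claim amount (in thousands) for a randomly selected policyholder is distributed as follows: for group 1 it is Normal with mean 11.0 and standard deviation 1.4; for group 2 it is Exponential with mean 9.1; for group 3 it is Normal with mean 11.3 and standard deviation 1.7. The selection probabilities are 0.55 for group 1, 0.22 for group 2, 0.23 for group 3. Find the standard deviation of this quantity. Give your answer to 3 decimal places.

4.545

Per component, 1: μ=11, E[X²]=122.96; 2: μ=9.1, E[X²]=165.62; 3: μ=11.3, E[X²]=130.58.
E[X] = 0.55·11 + 0.22·9.1 + 0.23·11.3 = 10.651.
E[X²] = 0.55·122.96 + 0.22·165.62 + 0.23·130.58 = 134.098.
Var(X) = E[X²] − (E[X])² = 134.098 − 113.444 = 20.654.
SD(X) = √20.654 = 4.54467.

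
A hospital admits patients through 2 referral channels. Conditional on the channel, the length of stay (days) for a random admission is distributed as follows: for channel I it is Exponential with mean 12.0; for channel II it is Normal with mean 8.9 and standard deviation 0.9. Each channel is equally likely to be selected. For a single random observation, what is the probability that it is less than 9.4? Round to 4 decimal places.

0.6269

Conditional on each channel, P(X < 9.4): I: 0.543119; II: 0.710743.
By total probability, P(X < 9.4) = 0.5·0.543119 + 0.5·0.710743 = 0.626931.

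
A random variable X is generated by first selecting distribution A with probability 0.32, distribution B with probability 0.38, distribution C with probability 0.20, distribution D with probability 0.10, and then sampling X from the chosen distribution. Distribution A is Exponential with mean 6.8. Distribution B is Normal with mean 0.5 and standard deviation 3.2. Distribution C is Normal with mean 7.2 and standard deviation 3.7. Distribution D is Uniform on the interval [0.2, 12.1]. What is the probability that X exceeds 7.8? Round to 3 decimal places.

Conditional on each component, P(X > 7.8): A: 0.317569; B: 0.0112668; C: 0.435589; D: 0.361345.
By total probability, P(X > 7.8) = 0.32·0.317569 + 0.38·0.0112668 + 0.2·0.435589 + 0.1·0.361345 = 0.229156.

0.229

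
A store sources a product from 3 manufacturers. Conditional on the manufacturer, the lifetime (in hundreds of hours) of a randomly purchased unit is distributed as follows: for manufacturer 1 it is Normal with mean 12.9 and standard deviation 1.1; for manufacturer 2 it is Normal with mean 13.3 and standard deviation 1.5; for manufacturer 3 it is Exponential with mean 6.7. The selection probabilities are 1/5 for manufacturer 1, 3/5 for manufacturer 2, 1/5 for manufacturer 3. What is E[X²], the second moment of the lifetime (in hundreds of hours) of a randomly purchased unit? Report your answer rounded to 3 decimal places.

158.964

For each component E[X²] = Var + (mean)², giving 1: 167.62; 2: 179.14; 3: 89.78.
Overall E[X²] = 0.2·167.62 + 0.6·179.14 + 0.2·89.78 = 158.964.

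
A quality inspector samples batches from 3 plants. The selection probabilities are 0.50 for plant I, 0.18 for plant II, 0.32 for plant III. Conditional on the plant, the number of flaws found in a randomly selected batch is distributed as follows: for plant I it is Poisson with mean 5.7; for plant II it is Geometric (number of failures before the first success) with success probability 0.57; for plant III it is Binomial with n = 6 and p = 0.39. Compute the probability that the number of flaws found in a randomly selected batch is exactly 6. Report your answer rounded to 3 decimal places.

0.081

Conditional on each plant, P(X = 6): I: 0.159382; II: 0.00360318; III: 0.00351874.
By total probability, P(X = 6) = 0.5·0.159382 + 0.18·0.00360318 + 0.32·0.00351874 = 0.0814654.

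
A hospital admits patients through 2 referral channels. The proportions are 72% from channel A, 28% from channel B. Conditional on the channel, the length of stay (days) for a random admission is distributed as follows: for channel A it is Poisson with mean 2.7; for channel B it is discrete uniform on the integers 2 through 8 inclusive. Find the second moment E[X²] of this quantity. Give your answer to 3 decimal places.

15.313

For each component E[X²] = Var + (mean)², giving A: 9.99; B: 29.
Overall E[X²] = 0.72·9.99 + 0.28·29 = 15.3128.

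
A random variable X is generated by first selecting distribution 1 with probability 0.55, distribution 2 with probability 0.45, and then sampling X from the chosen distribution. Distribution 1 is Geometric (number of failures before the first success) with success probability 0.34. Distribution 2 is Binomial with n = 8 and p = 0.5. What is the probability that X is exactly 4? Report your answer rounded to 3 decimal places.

Conditional on each component, P(X = 4): 1: 0.0645141; 2: 0.273438.
By total probability, P(X = 4) = 0.55·0.0645141 + 0.45·0.273438 = 0.15853.

0.159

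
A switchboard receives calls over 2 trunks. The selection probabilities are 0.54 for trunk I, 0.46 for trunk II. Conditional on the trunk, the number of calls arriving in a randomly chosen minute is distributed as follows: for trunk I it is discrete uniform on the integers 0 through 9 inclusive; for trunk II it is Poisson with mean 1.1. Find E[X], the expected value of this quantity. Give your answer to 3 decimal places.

Component means — I: 4.5; II: 1.1.
E[X] = 0.54·4.5 + 0.46·1.1 = 2.936.

2.936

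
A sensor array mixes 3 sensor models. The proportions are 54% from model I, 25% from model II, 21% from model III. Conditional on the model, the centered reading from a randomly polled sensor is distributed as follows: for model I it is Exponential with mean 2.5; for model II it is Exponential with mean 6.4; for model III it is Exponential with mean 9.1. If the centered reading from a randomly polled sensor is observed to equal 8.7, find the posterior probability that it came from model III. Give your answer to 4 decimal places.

Likelihoods f(8.7 | ·): I: 0.012323; II: 0.0401283; III: 0.0422429.
Posterior ∝ prior × likelihood. Numerator for III: 0.21·0.0422429 = 0.00887101.
Normalizing constant: 0.54·0.012323 + 0.25·0.0401283 + 0.21·0.0422429 = 0.0255575.
P(III | observation) = 0.00887101 / 0.0255575 = 0.3471.

0.3471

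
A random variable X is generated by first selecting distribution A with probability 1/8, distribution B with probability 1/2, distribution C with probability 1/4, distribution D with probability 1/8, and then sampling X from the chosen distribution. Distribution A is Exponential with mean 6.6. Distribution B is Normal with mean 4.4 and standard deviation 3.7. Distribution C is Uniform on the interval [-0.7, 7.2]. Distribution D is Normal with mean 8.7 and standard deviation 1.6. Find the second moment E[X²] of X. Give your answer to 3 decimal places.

For each component E[X²] = Var + (mean)², giving A: 87.12; B: 33.05; C: 15.7633; D: 78.25.
Overall E[X²] = 0.125·87.12 + 0.5·33.05 + 0.25·15.7633 + 0.125·78.25 = 41.1371.

41.137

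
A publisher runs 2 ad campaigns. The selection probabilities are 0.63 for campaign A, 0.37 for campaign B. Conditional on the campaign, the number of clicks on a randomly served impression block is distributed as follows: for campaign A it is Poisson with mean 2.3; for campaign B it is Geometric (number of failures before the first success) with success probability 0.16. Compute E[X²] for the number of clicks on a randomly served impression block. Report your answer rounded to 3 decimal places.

For each component E[X²] = Var + (mean)², giving A: 7.59; B: 60.375.
Overall E[X²] = 0.63·7.59 + 0.37·60.375 = 27.1204.

27.120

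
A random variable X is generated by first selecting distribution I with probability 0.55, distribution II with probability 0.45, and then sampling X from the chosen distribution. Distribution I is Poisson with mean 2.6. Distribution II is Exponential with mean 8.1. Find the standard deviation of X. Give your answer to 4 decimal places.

Per component, I: μ=2.6, E[X²]=9.36; II: μ=8.1, E[X²]=131.22.
E[X] = 0.55·2.6 + 0.45·8.1 = 5.075.
E[X²] = 0.55·9.36 + 0.45·131.22 = 64.197.
Var(X) = E[X²] − (E[X])² = 64.197 − 25.7556 = 38.4414.
SD(X) = √38.4414 = 6.20011.

6.2001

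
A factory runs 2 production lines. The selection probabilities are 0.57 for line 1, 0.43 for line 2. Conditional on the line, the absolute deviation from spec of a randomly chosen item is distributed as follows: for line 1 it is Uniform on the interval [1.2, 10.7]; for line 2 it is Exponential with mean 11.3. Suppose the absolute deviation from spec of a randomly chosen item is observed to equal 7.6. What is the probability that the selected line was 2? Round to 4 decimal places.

Likelihoods f(7.6 | ·): 1: 0.105263; 2: 0.0451679.
Posterior ∝ prior × likelihood. Numerator for 2: 0.43·0.0451679 = 0.0194222.
Normalizing constant: 0.57·0.105263 + 0.43·0.0451679 = 0.0794222.
P(2 | observation) = 0.0194222 / 0.0794222 = 0.244544.

0.2445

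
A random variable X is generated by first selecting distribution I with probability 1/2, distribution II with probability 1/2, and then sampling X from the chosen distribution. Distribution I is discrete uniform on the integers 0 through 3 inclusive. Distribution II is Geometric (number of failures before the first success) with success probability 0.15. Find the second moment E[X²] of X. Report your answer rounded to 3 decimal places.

For each component E[X²] = Var + (mean)², giving I: 3.5; II: 69.8889.
Overall E[X²] = 0.5·3.5 + 0.5·69.8889 = 36.6944.

36.694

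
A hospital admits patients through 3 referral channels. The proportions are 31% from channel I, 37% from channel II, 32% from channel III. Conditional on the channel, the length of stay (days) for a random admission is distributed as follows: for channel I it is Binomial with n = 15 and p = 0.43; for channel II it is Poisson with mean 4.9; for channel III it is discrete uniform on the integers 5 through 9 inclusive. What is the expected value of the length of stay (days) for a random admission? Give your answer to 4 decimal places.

6.0525

Component means — I: 6.45; II: 4.9; III: 7.
E[X] = 0.31·6.45 + 0.37·4.9 + 0.32·7 = 6.0525.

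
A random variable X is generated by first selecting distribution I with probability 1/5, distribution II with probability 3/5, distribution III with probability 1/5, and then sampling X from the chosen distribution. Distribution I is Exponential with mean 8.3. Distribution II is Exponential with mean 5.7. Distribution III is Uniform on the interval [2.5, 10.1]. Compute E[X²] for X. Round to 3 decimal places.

75.445

For each component E[X²] = Var + (mean)², giving I: 137.78; II: 64.98; III: 44.5033.
Overall E[X²] = 0.2·137.78 + 0.6·64.98 + 0.2·44.5033 = 75.4447.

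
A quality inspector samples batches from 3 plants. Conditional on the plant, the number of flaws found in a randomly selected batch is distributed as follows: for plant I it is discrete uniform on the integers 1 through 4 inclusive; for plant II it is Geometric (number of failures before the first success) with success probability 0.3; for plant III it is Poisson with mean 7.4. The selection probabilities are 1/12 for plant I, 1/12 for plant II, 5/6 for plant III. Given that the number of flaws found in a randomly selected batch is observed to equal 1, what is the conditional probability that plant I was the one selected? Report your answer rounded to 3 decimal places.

0.495

Likelihoods P(X=1 | ·): I: 0.25; II: 0.21; III: 0.00452327.
Posterior ∝ prior × likelihood. Numerator for I: 0.0833333·0.25 = 0.0208333.
Normalizing constant: 0.0833333·0.25 + 0.0833333·0.21 + 0.833333·0.00452327 = 0.0421027.
P(I | observation) = 0.0208333 / 0.0421027 = 0.494821.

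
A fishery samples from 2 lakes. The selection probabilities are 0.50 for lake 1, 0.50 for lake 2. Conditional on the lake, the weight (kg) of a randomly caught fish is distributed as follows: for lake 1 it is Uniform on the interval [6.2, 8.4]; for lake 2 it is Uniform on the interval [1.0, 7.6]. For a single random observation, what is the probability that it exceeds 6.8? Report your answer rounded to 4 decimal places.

0.4242

Conditional on each lake, P(X > 6.8): 1: 0.727273; 2: 0.121212.
By total probability, P(X > 6.8) = 0.5·0.727273 + 0.5·0.121212 = 0.424242.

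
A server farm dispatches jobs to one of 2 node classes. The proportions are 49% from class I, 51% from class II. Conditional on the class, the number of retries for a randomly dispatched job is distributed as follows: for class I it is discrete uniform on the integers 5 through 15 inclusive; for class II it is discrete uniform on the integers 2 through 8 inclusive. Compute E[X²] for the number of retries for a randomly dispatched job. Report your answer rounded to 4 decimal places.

For each component E[X²] = Var + (mean)², giving I: 110; II: 29.
Overall E[X²] = 0.49·110 + 0.51·29 = 68.69.

68.6900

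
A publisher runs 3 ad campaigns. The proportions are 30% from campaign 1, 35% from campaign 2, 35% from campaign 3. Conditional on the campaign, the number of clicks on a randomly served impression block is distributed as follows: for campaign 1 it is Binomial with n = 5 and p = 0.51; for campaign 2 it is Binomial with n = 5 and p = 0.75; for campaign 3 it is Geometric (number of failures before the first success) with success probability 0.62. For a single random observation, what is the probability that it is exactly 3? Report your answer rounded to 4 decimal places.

0.1997

Conditional on each campaign, P(X = 3): 1: 0.318495; 2: 0.263672; 3: 0.0340206.
By total probability, P(X = 3) = 0.3·0.318495 + 0.35·0.263672 + 0.35·0.0340206 = 0.199741.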